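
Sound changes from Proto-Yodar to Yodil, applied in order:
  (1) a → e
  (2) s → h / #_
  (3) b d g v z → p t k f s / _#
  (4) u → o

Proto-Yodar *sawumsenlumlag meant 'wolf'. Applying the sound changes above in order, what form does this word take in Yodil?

hewomsenlomlek

Yodil: *sawumsenlumlag
  sawumsenlumlag → sewumsenlumleg   [vowel merger]
  sewumsenlumleg → hewumsenlumleg   [debuccalisation]
  hewumsenlumleg → hewumsenlumlek   [final devoicing]
  hewumsenlumlek → hewomsenlomlek   [vowel merger]
  giving Yodil hewomsenlomlek.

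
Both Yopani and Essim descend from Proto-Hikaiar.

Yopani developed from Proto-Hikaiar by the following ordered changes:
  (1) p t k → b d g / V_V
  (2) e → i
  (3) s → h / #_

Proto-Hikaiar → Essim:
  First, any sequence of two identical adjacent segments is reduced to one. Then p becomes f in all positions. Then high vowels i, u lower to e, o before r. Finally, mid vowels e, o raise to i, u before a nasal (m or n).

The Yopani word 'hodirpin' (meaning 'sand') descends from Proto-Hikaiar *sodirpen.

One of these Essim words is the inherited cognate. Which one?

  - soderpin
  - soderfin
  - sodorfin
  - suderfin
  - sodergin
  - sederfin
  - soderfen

soderfin

Essim: *sodirpen > sodirfen > soderfen > soderfin  (by unconditioned shift, pre-rhotic lowering, pre-nasal raising)
Among the options, 'soderfin' alone shows every Essim change applied in order.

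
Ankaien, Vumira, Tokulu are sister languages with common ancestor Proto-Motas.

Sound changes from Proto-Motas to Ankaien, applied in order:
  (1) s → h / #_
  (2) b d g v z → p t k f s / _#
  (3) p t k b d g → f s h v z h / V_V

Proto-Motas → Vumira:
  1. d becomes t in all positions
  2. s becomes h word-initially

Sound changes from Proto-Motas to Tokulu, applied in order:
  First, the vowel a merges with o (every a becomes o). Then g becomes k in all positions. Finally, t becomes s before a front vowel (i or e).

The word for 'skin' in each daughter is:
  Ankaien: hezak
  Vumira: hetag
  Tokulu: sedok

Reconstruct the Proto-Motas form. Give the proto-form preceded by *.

Position 5: Ankaien has k, Vumira has g, Tokulu has k. Vumira preserves g here (none of its changes turn any other segment into g), so the proto-segment is *g.
Position 4: Ankaien has a, Vumira has a, Tokulu has o. Ankaien preserves a here (none of its changes turn any other segment into a), so the proto-segment is *a.
Position 3: Ankaien has z, Vumira has t, Tokulu has d. Tokulu preserves d here (none of its changes turn any other segment into d), so the proto-segment is *d.
This points to *sedag. Verify forward in each daughter:
Ankaien: *sedag
  sedag → hedag   [debuccalisation]
  hedag → hedak   [final devoicing]
  hedak → hezak   [intervocalic lenition]
  giving Ankaien hezak.
Vumira: *sedag > setag > hetag  (by unconditioned shift, debuccalisation)
Tokulu: start from *sedag.
  rule 1 (vowel merger): sedag → sedog
  rule 2 (unconditioned shift): sedog → sedok
  rule 3: no change — sedok
  ⇒ Tokulu sedok
Only *sedag yields all of Ankaien hezak, Vumira hetag, Tokulu sedok.

*sedag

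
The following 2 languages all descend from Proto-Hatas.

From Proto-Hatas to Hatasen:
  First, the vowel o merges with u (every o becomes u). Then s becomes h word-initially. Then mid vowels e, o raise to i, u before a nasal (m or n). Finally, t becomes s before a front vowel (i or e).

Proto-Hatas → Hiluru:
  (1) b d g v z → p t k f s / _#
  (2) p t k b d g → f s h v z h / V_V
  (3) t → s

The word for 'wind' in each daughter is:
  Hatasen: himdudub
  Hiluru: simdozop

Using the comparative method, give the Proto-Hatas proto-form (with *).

Position 8: Hatasen has b, Hiluru has p. Hatasen preserves b here (none of its changes turn any other segment into b), so the proto-segment is *b.
Position 1: Hatasen has h, Hiluru has s. Taking the neighbouring segments as reconstructed: Hatasen h could go back to *s or *h; Hiluru s could go back to *t or *s — the one source consistent with every daughter is *s.
This points to *simdodob. Verify forward in each daughter:
Hatasen: start from *simdodob.
  rule 1 (vowel merger): simdodob → simdudub
  rule 2 (debuccalisation): simdudub → himdudub
  rule 3: no change — himdudub
  rule 4: no change — himdudub
  ⇒ Hatasen himdudub
Hiluru: *simdodob > simdodop > simdozop  (by final devoicing, intervocalic lenition)
Only *simdodob yields all of Hatasen himdudub, Hiluru simdozop.

*simdodob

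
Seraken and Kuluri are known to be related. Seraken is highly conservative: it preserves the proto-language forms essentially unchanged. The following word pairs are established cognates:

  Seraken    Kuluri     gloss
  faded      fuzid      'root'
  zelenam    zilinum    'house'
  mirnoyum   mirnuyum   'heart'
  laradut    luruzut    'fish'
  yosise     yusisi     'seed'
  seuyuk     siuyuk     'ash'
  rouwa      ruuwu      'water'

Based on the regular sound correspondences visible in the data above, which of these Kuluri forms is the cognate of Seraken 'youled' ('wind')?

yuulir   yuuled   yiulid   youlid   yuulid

rouwa ~ ruuwu — Seraken o corresponds to Kuluri u after a consonant, before a back vowel.
faded ~ fuzid, zelenam ~ zilinum — Seraken e corresponds to Kuluri i after a consonant, before a consonant other than r, m, n, p, b, f, v.
Applying these to Seraken 'youled':
  youled → yuuled   (o→u after a consonant, before a back vowel)
  yuuled → yuulid   (e→i after a consonant, before a consonant other than r, m, n, p, b, f, v)
So the Kuluri cognate is 'yuulid'.

yuulid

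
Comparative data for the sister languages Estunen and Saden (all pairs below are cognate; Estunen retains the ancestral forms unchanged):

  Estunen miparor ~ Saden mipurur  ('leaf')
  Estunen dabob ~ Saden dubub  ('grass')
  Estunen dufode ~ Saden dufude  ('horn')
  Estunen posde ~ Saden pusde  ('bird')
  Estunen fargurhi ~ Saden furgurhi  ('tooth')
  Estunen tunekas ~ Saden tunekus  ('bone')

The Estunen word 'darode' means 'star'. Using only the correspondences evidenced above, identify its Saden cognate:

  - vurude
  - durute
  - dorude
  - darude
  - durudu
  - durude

miparor ~ mipurur, fargurhi ~ furgurhi — Estunen a corresponds to Saden u after a consonant, before r.
dufode ~ dufude, posde ~ pusde — Estunen o corresponds to Saden u after a consonant, before a consonant other than r, m, n, p, b, f, v.
Applying these to Estunen 'darode':
  darode → durode   (a→u after a consonant, before r)
  durode → durude   (o→u after a consonant, before a consonant other than r, m, n, p, b, f, v)
So the Saden cognate is 'durude'.

durude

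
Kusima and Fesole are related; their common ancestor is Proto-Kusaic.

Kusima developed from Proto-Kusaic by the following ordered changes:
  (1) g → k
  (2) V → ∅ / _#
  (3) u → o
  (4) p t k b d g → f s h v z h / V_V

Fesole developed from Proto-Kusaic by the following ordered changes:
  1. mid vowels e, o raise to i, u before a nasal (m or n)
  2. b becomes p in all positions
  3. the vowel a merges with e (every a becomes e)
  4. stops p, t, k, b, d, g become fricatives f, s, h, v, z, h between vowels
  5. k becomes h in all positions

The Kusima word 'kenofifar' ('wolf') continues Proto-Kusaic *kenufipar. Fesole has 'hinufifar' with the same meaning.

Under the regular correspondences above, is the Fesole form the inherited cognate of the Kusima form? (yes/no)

Derive the expected Fesole reflex of *kenufipar:
Fesole: *kenufipar > kinufipar > kinufiper > kinufifer > hinufifer  (by pre-nasal raising, vowel merger, intervocalic lenition, unconditioned shift)
The regular Fesole reflex would be 'hinufifer', but the attested form is 'hinufifar'. The correspondence is irregular, so they are not cognates (the Fesole form has a different source).

no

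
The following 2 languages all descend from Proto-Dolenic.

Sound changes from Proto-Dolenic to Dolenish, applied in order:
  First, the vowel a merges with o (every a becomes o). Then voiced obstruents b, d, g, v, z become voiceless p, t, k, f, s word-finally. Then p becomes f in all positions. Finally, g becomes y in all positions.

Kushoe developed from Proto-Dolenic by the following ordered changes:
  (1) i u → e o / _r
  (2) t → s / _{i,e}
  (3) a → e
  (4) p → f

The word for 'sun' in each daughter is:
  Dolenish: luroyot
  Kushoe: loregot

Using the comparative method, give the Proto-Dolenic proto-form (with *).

Position 4: Dolenish has o, Kushoe has e. Taking the neighbouring segments as reconstructed: Dolenish o could go back to *a or *o; Kushoe e could go back to *a or *e — the one source consistent with every daughter is *a.
Position 5: Dolenish has y, Kushoe has g. Kushoe preserves g here (none of its changes turn any other segment into g), so the proto-segment is *g.
Position 2: Dolenish has u, Kushoe has o. Dolenish preserves u here (none of its changes turn any other segment into u), so the proto-segment is *u.
Continuing position by position gives *luragot; check it forward:
Dolenish: start from *luragot.
  rule 1 (vowel merger): luragot → lurogot
  rule 2: no change — lurogot
  rule 3: no change — lurogot
  rule 4 (unconditioned shift): lurogot → luroyot
  ⇒ Dolenish luroyot
Kushoe: *luragot
  luragot → loragot   [pre-rhotic lowering]
  loragot (rule 2 does not apply)
  loragot → loregot   [vowel merger]
  loregot (rule 4 does not apply)
  giving Kushoe loregot.
*luragot is the unique common source.

*luragot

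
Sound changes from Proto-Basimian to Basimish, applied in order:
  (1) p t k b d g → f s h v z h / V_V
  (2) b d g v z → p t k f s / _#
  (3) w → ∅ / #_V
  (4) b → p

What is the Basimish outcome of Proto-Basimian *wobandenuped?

Basimish: *wobandenuped > wovandenufed > wovandenufet > ovandenufet  (by intervocalic lenition, final devoicing, glide loss)

ovandenufet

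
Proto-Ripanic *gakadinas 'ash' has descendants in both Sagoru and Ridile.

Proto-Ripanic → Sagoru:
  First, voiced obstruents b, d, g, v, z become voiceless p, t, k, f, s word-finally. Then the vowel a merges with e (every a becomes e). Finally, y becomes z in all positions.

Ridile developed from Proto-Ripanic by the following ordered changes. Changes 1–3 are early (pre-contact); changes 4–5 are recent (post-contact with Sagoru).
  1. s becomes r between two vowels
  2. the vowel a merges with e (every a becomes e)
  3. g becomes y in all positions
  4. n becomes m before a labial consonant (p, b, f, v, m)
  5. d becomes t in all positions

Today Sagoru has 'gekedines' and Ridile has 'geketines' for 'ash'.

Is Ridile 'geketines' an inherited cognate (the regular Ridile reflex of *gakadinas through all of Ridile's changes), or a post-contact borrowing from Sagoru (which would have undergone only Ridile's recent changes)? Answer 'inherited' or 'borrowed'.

borrowed

If inherited, *gakadinas would pass through all of Ridile's changes:
Ridile: start from *gakadinas.
  rule 1: no change — gakadinas
  rule 2 (vowel merger): gakadinas → gekedines
  rule 3 (unconditioned shift): gekedines → yekedines
  rule 4: no change — yekedines
  rule 5 (unconditioned shift): yekedines → yeketines
  ⇒ Ridile yeketines
If borrowed from Sagoru 'gekedines' after the early changes, it would undergo only the recent ones:
  rule 4 (nasal place assimilation): no change (gekedines)
  rule 5 (unconditioned shift): gekedines → geketines
  ⇒ as a loan: geketines
Ridile 'geketines' matches the loan outcome 'geketines', not the inherited 'yeketines' — it skipped the early Ridile changes, so it was borrowed from Sagoru.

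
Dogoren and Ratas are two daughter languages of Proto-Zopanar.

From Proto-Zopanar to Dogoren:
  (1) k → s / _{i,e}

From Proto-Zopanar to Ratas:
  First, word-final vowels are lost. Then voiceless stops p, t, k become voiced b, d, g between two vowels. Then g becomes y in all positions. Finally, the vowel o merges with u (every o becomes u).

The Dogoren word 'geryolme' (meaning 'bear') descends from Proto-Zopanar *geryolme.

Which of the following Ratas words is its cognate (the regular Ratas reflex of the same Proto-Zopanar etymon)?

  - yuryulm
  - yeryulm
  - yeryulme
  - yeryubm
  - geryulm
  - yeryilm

yeryulm

Ratas: start from *geryolme.
  rule 1 (apocope): geryolme → geryolm
  rule 2: no change — geryolm
  rule 3 (unconditioned shift): geryolm → yeryolm
  rule 4 (vowel merger): yeryolm → yeryulm
  ⇒ Ratas yeryulm
Only 'yeryulm' matches the regular Ratas development of *geryolme.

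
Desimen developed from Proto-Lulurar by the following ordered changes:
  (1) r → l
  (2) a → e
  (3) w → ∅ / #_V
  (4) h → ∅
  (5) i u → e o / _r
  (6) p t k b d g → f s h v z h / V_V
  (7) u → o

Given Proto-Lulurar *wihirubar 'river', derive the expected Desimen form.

iilovel

Desimen: *wihirubar > wihilubal > wihilubel > ihilubel > iilubel > iiluvel > iilovel  (by unconditioned shift, vowel merger, glide loss, h-loss, intervocalic lenition, vowel merger)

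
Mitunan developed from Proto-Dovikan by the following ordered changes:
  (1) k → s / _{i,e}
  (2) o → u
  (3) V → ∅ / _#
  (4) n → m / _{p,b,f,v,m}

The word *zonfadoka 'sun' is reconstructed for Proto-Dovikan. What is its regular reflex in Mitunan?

Mitunan: *zonfadoka > zunfaduka > zunfaduk > zumfaduk  (by vowel merger, apocope, nasal place assimilation)

zumfaduk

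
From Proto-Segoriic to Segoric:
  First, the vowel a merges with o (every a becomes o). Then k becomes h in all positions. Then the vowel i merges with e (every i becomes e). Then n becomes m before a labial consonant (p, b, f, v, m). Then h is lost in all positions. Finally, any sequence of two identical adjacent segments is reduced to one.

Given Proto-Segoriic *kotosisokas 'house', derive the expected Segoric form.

otosesos

Segoric: *kotosisokas > kotosisokos > hotosisohos > hotosesohos > otosesoos > otosesos  (by vowel merger, unconditioned shift, vowel merger, h-loss, degemination)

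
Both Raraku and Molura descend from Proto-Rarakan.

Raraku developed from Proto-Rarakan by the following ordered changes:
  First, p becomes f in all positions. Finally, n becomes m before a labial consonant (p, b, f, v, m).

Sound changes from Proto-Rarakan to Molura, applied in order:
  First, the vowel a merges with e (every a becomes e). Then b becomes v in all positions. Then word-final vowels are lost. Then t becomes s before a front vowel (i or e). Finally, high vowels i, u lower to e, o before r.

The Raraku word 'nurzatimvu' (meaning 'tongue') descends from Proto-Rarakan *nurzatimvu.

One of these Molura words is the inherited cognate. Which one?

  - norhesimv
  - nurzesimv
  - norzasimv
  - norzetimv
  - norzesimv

norzesimv

Molura: *nurzatimvu > nurzetimvu > nurzetimv > nurzesimv > norzesimv  (by vowel merger, apocope, palatalisation, pre-rhotic lowering)
Only 'norzesimv' matches the regular Molura development of *nurzatimvu.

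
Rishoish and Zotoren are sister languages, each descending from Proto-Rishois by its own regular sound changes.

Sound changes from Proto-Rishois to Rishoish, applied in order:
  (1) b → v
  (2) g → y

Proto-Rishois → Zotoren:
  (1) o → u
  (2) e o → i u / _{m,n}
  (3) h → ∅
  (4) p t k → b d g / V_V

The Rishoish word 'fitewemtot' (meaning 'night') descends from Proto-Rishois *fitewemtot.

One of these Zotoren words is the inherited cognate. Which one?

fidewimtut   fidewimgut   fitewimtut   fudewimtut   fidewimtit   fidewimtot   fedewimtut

fidewimtut

Zotoren: start from *fitewemtot.
  rule 1 (vowel merger): fitewemtot → fitewemtut
  rule 2 (pre-nasal raising): fitewemtut → fitewimtut
  rule 3: no change — fitewimtut
  rule 4 (intervocalic voicing): fitewimtut → fidewimtut
  ⇒ Zotoren fidewimtut
Among the options, 'fidewimtut' alone shows every Zotoren change applied in order.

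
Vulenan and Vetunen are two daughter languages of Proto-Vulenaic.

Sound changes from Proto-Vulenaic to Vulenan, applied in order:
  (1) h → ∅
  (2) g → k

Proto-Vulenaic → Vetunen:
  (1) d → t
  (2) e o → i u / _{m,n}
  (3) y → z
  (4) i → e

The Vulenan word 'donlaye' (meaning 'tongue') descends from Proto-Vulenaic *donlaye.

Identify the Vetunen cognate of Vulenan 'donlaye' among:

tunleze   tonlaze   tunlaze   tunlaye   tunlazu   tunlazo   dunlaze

Vetunen: *donlaye
  donlaye → tonlaye   [unconditioned shift]
  tonlaye → tunlaye   [pre-nasal raising]
  tunlaye → tunlaze   [unconditioned shift]
  tunlaze (rule 4 does not apply)
  giving Vetunen tunlaze.
The other candidates each miss or misapply at least one Vetunen change.

tunlaze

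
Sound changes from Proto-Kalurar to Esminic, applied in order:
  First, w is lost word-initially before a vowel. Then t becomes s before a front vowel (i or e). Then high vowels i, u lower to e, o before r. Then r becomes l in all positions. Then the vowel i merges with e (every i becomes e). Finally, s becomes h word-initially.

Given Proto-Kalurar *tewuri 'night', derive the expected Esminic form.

Esminic: start from *tewuri.
  rule 1: no change — tewuri
  rule 2 (palatalisation): tewuri → sewuri
  rule 3 (pre-rhotic lowering): sewuri → sewori
  rule 4 (unconditioned shift): sewori → sewoli
  rule 5 (vowel merger): sewoli → sewole
  rule 6 (debuccalisation): sewole → hewole
  ⇒ Esminic hewole

hewole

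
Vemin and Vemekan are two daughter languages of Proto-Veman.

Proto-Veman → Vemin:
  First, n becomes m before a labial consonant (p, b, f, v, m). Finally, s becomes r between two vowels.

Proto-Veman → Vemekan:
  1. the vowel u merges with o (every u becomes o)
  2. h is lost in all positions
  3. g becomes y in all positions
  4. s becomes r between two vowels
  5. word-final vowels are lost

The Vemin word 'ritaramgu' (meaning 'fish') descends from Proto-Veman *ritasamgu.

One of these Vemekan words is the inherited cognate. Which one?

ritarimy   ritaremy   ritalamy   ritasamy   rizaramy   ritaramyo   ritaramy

ritaramy

Vemekan: *ritasamgu
  ritasamgu → ritasamgo   [vowel merger]
  ritasamgo (rule 2 does not apply)
  ritasamgo → ritasamyo   [unconditioned shift]
  ritasamyo → ritaramyo   [rhotacism]
  ritaramyo → ritaramy   [apocope]
  giving Vemekan ritaramy.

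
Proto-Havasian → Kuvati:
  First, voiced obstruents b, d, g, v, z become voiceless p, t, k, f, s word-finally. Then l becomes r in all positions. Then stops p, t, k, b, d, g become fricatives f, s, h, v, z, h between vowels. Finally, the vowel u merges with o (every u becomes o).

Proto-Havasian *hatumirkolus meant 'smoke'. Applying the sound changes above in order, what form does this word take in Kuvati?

Kuvati: start from *hatumirkolus.
  rule 1: no change — hatumirkolus
  rule 2 (unconditioned shift): hatumirkolus → hatumirkorus
  rule 3 (intervocalic lenition): hatumirkorus → hasumirkorus
  rule 4 (vowel merger): hasumirkorus → hasomirkoros
  ⇒ Kuvati hasomirkoros

hasomirkoros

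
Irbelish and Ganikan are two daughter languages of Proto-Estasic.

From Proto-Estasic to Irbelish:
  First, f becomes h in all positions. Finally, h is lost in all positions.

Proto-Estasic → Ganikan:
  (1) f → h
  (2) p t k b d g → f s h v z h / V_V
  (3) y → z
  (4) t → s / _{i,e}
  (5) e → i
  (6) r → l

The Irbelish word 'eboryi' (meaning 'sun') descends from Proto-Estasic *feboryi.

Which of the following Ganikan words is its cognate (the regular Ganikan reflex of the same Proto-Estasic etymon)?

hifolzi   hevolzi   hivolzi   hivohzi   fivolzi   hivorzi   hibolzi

Ganikan: *feboryi > heboryi > hevoryi > hevorzi > hivorzi > hivolzi  (by unconditioned shift, intervocalic lenition, unconditioned shift, vowel merger, unconditioned shift)

hivolzi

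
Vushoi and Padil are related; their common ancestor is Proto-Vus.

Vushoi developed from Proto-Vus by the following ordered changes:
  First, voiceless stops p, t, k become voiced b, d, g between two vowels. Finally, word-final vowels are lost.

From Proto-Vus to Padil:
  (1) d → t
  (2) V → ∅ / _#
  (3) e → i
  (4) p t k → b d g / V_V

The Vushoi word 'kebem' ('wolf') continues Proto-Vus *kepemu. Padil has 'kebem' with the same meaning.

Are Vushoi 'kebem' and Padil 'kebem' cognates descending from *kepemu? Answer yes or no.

Derive the expected Padil reflex of *kepemu:
Padil: *kepemu
  kepemu (rule 1 does not apply)
  kepemu → kepem   [apocope]
  kepem → kipim   [vowel merger]
  kipim → kibim   [intervocalic voicing]
  giving Padil kibim.
The regular Padil reflex would be 'kibim', but the attested form is 'kebem'. The correspondence is irregular, so they are not cognates (the Padil form has a different source).

no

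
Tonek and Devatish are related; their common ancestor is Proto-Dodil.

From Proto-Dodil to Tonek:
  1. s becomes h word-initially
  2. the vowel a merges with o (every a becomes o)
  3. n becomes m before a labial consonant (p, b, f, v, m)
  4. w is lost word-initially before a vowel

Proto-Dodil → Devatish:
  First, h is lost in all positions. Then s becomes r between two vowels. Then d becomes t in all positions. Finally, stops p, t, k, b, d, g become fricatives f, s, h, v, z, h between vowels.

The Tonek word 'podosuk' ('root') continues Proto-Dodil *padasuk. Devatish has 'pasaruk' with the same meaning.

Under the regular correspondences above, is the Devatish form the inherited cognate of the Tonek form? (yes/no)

Derive the expected Devatish reflex of *padasuk:
Devatish: start from *padasuk.
  rule 1: no change — padasuk
  rule 2 (rhotacism): padasuk → padaruk
  rule 3 (unconditioned shift): padaruk → pataruk
  rule 4 (intervocalic lenition): pataruk → pasaruk
  ⇒ Devatish pasaruk
Devatish 'pasaruk' matches the regular reflex exactly, so the pair is cognate.

yes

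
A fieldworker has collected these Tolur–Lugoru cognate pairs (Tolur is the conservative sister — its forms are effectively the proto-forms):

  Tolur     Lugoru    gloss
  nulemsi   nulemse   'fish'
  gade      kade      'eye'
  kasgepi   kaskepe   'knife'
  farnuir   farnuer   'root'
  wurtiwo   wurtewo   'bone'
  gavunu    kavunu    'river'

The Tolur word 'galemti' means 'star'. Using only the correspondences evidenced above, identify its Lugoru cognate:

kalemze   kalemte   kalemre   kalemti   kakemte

gade ~ kade, gavunu ~ kavunu — Tolur g corresponds to Lugoru k word-initially before a back vowel.
nulemsi ~ nulemse, kasgepi ~ kaskepe — Tolur i corresponds to Lugoru e word-finally.
Applying these to Tolur 'galemti':
  galemti → kalemti   (g→k word-initially before a back vowel)
  kalemti → kalemte   (i→e word-finally)
So the Lugoru cognate is 'kalemte'.

kalemte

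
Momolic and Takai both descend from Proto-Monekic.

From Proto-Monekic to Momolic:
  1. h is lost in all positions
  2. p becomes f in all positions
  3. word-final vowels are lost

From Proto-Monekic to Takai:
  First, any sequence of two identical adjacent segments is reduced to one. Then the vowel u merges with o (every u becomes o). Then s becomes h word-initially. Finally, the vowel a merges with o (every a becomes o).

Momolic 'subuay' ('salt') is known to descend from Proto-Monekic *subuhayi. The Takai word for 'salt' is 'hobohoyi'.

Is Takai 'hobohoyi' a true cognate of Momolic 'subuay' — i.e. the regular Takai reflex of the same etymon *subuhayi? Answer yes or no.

Derive the expected Takai reflex of *subuhayi:
Takai: *subuhayi
  subuhayi (rule 1 does not apply)
  subuhayi → sobohayi   [vowel merger]
  sobohayi → hobohayi   [debuccalisation]
  hobohayi → hobohoyi   [vowel merger]
  giving Takai hobohoyi.
Takai 'hobohoyi' matches the regular reflex exactly, so the pair is cognate.

yes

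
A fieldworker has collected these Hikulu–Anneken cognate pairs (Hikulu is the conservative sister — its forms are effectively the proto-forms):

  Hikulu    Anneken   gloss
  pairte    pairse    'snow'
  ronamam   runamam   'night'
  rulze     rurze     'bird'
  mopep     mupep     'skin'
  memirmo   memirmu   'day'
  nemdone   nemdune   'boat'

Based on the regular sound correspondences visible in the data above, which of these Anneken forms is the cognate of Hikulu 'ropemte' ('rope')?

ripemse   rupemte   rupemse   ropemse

mopep ~ mupep — Hikulu o corresponds to Anneken u after a consonant, before a labial obstruent.
pairte ~ pairse — Hikulu t corresponds to Anneken s after a consonant, before a front vowel.
Applying these to Hikulu 'ropemte':
  ropemte → rupemte   (o→u after a consonant, before a labial obstruent)
  rupemte → rupemse   (t→s after a consonant, before a front vowel)
So the Anneken cognate is 'rupemse'.

rupemse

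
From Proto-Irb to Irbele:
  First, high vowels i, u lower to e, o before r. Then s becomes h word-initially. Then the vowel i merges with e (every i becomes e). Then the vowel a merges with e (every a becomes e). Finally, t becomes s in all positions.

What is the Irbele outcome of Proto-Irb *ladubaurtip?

Irbele: start from *ladubaurtip.
  rule 1 (pre-rhotic lowering): ladubaurtip → ladubaortip
  rule 2: no change — ladubaortip
  rule 3 (vowel merger): ladubaortip → ladubaortep
  rule 4 (vowel merger): ladubaortep → ledubeortep
  rule 5 (unconditioned shift): ledubeortep → ledubeorsep
  ⇒ Irbele ledubeorsep

ledubeorsep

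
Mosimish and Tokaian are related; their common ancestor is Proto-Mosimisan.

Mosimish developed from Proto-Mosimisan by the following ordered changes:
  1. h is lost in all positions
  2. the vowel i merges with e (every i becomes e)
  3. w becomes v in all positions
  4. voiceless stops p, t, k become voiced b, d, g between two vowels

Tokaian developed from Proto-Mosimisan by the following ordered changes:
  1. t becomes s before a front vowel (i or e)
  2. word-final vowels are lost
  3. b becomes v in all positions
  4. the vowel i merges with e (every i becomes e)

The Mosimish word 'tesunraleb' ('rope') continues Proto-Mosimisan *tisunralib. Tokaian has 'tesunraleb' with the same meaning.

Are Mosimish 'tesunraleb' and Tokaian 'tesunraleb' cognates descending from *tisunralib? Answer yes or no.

Derive the expected Tokaian reflex of *tisunralib:
Tokaian: start from *tisunralib.
  rule 1 (palatalisation): tisunralib → sisunralib
  rule 2: no change — sisunralib
  rule 3 (unconditioned shift): sisunralib → sisunraliv
  rule 4 (vowel merger): sisunraliv → sesunralev
  ⇒ Tokaian sesunralev
The regular Tokaian reflex would be 'sesunralev', but the attested form is 'tesunraleb'. The correspondence is irregular, so they are not cognates (the Tokaian form has a different source).

no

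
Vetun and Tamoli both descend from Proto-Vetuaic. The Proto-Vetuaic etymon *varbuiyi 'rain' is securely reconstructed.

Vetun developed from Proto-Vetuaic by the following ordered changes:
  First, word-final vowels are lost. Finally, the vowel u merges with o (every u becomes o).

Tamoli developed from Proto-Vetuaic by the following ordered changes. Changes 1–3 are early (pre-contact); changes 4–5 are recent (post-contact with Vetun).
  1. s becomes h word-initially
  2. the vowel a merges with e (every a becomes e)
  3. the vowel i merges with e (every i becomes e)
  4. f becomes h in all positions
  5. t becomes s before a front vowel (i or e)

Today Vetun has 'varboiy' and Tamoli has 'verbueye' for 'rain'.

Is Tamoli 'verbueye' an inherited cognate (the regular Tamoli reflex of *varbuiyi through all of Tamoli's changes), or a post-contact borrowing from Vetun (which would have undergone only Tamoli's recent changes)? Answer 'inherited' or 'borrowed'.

inherited

If inherited, *varbuiyi would pass through all of Tamoli's changes:
Tamoli: *varbuiyi
  varbuiyi (rule 1 does not apply)
  varbuiyi → verbuiyi   [vowel merger]
  verbuiyi → verbueye   [vowel merger]
  verbueye (rule 4 does not apply)
  verbueye (rule 5 does not apply)
  giving Tamoli verbueye.
If borrowed from Vetun 'varboiy' after the early changes, it would undergo only the recent ones:
  rule 4 (unconditioned shift): no change (varboiy)
  rule 5 (palatalisation): no change (varboiy)
  ⇒ as a loan: varboiy
Tamoli 'verbueye' matches the inherited outcome exactly, so it is an inherited cognate, not a loan.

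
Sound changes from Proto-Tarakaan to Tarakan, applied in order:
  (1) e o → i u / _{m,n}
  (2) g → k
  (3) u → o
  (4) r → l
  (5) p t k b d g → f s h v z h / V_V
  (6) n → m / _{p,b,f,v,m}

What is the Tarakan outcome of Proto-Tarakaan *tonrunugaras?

tonlonohalas

Tarakan: *tonrunugaras
  tonrunugaras → tunrunugaras   [pre-nasal raising]
  tunrunugaras → tunrunukaras   [unconditioned shift]
  tunrunukaras → tonronokaras   [vowel merger]
  tonronokaras → tonlonokalas   [unconditioned shift]
  tonlonokalas → tonlonohalas   [intervocalic lenition]
  tonlonohalas (rule 6 does not apply)
  giving Tarakan tonlonohalas.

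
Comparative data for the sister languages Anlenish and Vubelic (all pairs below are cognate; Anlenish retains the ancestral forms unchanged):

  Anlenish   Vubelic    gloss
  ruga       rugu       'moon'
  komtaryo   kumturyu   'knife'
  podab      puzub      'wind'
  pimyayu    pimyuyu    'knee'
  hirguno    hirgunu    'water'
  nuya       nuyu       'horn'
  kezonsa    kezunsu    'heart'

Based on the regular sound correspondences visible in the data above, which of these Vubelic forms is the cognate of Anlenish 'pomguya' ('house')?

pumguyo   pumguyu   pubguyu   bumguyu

komtaryo ~ kumturyu — Anlenish o corresponds to Vubelic u after a consonant, before a nasal.
ruga ~ rugu, nuya ~ nuyu — Anlenish a corresponds to Vubelic u word-finally.
Applying these to Anlenish 'pomguya':
  pomguya → pumguya   (o→u after a consonant, before a nasal)
  pumguya → pumguyu   (a→u word-finally)
So the Vubelic cognate is 'pumguyu'.

pumguyu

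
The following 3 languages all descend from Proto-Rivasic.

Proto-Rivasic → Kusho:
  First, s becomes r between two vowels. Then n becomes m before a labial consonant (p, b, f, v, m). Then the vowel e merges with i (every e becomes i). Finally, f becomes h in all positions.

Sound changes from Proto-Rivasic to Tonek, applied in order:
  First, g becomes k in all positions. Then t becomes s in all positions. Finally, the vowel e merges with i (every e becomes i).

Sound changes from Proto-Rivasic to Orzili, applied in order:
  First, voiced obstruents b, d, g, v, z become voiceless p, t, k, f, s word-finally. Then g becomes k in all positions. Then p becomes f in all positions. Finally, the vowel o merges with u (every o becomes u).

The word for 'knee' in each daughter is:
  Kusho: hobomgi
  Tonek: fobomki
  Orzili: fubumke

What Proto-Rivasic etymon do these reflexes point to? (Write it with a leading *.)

Position 6: Kusho has g, Tonek has k, Orzili has k. Kusho preserves g here (none of its changes turn any other segment into g), so the proto-segment is *g.
Position 2: Kusho has o, Tonek has o, Orzili has u. Kusho preserves o here (none of its changes turn any other segment into o), so the proto-segment is *o.
Position 4: Kusho has o, Tonek has o, Orzili has u. Kusho preserves o here (none of its changes turn any other segment into o), so the proto-segment is *o.
This points to *fobomge. Verify forward in each daughter:
Kusho: *fobomge
  fobomge (rule 1 does not apply)
  fobomge (rule 2 does not apply)
  fobomge → fobomgi   [vowel merger]
  fobomgi → hobomgi   [unconditioned shift]
  giving Kusho hobomgi.
Tonek: start from *fobomge.
  rule 1 (unconditioned shift): fobomge → fobomke
  rule 2: no change — fobomke
  rule 3 (vowel merger): fobomke → fobomki
  ⇒ Tonek fobomki
Orzili: *fobomge > fobomke > fubumke  (by unconditioned shift, vowel merger)
*fobomge is the unique common source.

*fobomge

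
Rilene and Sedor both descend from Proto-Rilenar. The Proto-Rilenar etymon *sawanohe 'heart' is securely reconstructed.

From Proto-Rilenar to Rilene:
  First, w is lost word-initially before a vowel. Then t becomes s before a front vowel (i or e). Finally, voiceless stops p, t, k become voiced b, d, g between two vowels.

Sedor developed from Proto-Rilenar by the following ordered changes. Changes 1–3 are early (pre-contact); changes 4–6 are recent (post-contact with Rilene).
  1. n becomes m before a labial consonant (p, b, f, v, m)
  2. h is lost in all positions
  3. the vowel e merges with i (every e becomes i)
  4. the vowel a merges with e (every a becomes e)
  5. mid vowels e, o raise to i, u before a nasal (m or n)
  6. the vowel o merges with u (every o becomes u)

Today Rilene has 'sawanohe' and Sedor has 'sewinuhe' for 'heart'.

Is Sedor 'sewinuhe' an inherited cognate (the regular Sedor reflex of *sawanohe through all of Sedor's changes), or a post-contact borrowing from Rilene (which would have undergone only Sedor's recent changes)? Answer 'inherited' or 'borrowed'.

borrowed

If inherited, *sawanohe would pass through all of Sedor's changes:
Sedor: *sawanohe > sawanoe > sawanoi > sewenoi > sewinoi > sewinui  (by h-loss, vowel merger, vowel merger, pre-nasal raising, vowel merger)
If borrowed from Rilene 'sawanohe' after the early changes, it would undergo only the recent ones:
  rule 4 (vowel merger): sawanohe → sewenohe
  rule 5 (pre-nasal raising): sewenohe → sewinohe
  rule 6 (vowel merger): sewinohe → sewinuhe
  ⇒ as a loan: sewinuhe
Sedor 'sewinuhe' matches the loan outcome 'sewinuhe', not the inherited 'sewinui' — it skipped the early Sedor changes, so it was borrowed from Rilene.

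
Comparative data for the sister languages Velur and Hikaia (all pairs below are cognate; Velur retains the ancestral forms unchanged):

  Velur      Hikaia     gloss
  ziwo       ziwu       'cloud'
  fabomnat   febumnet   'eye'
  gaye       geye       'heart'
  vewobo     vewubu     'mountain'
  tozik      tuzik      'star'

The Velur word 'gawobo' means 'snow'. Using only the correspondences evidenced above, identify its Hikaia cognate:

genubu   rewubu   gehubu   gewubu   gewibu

gewubu

fabomnat ~ febumnet, gaye ~ geye — Velur a corresponds to Hikaia e after a consonant, before a consonant other than r, m, n, p, b, f, v.
vewobo ~ vewubu — Velur o corresponds to Hikaia u after a consonant, before a labial obstruent.
ziwo ~ ziwu, vewobo ~ vewubu — Velur o corresponds to Hikaia u word-finally.
Applying these to Velur 'gawobo':
  gawobo → gewobo   (a→e after a consonant, before a consonant other than r, m, n, p, b, f, v)
  gewobo → gewubo   (o→u after a consonant, before a labial obstruent)
  gewubo → gewubu   (o→u word-finally)
So the Hikaia cognate is 'gewubu'.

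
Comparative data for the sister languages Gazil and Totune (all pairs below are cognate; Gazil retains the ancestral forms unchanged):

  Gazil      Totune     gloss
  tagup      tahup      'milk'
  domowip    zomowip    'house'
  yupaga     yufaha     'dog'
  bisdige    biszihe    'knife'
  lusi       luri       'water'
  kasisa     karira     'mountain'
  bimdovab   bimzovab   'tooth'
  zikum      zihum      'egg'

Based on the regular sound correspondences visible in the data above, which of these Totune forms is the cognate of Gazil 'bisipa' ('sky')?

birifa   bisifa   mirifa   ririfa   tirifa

birifa

lusi ~ luri, kasisa ~ karira — Gazil s corresponds to Totune r between vowels (before a front vowel).
yupaga ~ yufaha — Gazil p corresponds to Totune f between vowels (before a back vowel).
Applying these to Gazil 'bisipa':
  bisipa → biripa   (s→r between vowels (before a front vowel))
  biripa → birifa   (p→f between vowels (before a back vowel))
So the Totune cognate is 'birifa'.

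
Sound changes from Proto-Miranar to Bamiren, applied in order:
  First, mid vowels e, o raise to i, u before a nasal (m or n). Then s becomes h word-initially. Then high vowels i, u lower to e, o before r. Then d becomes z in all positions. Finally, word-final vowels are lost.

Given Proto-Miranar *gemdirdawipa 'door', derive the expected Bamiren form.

Bamiren: *gemdirdawipa
  gemdirdawipa → gimdirdawipa   [pre-nasal raising]
  gimdirdawipa (rule 2 does not apply)
  gimdirdawipa → gimderdawipa   [pre-rhotic lowering]
  gimderdawipa → gimzerzawipa   [unconditioned shift]
  gimzerzawipa → gimzerzawip   [apocope]
  giving Bamiren gimzerzawip.

gimzerzawip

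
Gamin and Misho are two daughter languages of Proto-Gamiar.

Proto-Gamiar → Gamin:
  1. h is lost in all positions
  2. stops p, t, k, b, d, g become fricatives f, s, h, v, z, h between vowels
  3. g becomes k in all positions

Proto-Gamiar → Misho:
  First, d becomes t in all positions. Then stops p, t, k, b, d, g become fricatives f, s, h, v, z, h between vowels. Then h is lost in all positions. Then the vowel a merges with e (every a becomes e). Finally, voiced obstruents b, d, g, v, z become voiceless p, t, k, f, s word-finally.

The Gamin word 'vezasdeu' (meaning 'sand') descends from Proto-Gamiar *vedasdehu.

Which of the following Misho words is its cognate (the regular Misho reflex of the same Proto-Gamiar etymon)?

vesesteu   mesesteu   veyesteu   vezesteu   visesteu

Misho: start from *vedasdehu.
  rule 1 (unconditioned shift): vedasdehu → vetastehu
  rule 2 (intervocalic lenition): vetastehu → vesastehu
  rule 3 (h-loss): vesastehu → vesasteu
  rule 4 (vowel merger): vesasteu → vesesteu
  rule 5: no change — vesesteu
  ⇒ Misho vesesteu
The other candidates each miss or misapply at least one Misho change.

vesesteu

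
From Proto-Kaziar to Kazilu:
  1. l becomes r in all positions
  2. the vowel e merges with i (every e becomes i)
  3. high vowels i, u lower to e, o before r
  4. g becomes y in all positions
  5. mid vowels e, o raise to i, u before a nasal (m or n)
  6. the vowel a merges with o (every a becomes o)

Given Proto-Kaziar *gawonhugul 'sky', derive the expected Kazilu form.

Kazilu: *gawonhugul > gawonhugur > gawonhugor > yawonhuyor > yawunhuyor > yowunhuyor  (by unconditioned shift, pre-rhotic lowering, unconditioned shift, pre-nasal raising, vowel merger)

yowunhuyor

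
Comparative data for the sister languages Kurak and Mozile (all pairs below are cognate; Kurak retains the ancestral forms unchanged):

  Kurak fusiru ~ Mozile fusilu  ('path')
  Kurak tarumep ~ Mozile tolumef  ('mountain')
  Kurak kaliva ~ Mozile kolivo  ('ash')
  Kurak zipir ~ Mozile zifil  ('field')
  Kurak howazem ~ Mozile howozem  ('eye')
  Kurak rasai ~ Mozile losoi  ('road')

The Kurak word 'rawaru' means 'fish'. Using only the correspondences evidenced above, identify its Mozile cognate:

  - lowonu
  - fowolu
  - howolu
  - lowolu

rasai ~ losoi — Kurak r corresponds to Mozile l word-initially before a back vowel.
kaliva ~ kolivo, howazem ~ howozem — Kurak a corresponds to Mozile o after a consonant, before a consonant other than r, m, n, p, b, f, v.
tarumep ~ tolumef — Kurak a corresponds to Mozile o after a consonant, before r.
fusiru ~ fusilu, tarumep ~ tolumef — Kurak r corresponds to Mozile l between vowels (before a back vowel).
Applying these to Kurak 'rawaru':
  rawaru → lawaru   (r→l word-initially before a back vowel)
  lawaru → lowaru   (a→o after a consonant, before a consonant other than r, m, n, p, b, f, v)
  lowaru → loworu   (a→o after a consonant, before r)
  loworu → lowolu   (r→l between vowels (before a back vowel))
So the Mozile cognate is 'lowolu'.

lowolu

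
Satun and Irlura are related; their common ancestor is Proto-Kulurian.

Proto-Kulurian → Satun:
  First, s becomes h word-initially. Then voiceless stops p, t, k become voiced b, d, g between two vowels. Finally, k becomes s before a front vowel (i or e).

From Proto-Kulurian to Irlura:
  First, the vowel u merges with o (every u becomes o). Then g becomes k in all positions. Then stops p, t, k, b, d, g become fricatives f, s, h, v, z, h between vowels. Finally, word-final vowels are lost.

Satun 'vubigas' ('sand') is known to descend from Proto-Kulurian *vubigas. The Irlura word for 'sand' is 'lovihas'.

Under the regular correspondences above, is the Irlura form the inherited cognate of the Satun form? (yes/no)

Derive the expected Irlura reflex of *vubigas:
Irlura: start from *vubigas.
  rule 1 (vowel merger): vubigas → vobigas
  rule 2 (unconditioned shift): vobigas → vobikas
  rule 3 (intervocalic lenition): vobikas → vovihas
  rule 4: no change — vovihas
  ⇒ Irlura vovihas
The regular Irlura reflex would be 'vovihas', but the attested form is 'lovihas'. The correspondence is irregular, so they are not cognates (the Irlura form has a different source).

no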